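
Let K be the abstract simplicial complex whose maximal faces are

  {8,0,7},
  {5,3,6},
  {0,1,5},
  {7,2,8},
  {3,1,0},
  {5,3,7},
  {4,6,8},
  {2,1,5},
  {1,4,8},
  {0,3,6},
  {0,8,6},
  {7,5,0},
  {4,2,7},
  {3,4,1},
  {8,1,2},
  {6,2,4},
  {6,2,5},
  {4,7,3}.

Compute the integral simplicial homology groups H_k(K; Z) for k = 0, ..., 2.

H_0 ≅ Z,  H_1 ≅ Z ⊕ Z/2,  H_2 = 0.

We work with the vertex ordering 0 < 1 < 2 < 3 < 4 < 5 < 6 < 7 < 8. The simplices of K, each written with vertices in increasing order, are:

  0-simplices (9): [0], [1], [2], [3], [4], [5], [6], [7], [8]
  1-simplices (27): (27 of them)
  2-simplices (18): [0,1,3], [0,1,5], [0,3,6], [0,5,7], [0,6,8], [0,7,8], [1,2,5], [1,2,8], [1,3,4], [1,4,8], [2,4,6], [2,4,7], [2,5,6], [2,7,8], [3,4,7], [3,5,6], [3,5,7], [4,6,8]

Hence C_0 ≅ Z^9, C_1 ≅ Z^27, C_2 ≅ Z^18.

The boundary map ∂_1: C_1 → C_0 maps an edge to its endpoints' difference, ∂[p,q] = q − p. For instance
  ∂[2,6] = [6] − [2].
The 9×27 boundary matrix has rank 8 and Smith normal form diag(1,1,1,1,1,1,1,1).

∂_2: C_2 → C_1 sends each 2-simplex [p,q,r] to [q,r] − [p,r] + [p,q]. For instance
  ∂[3,4,7] = [4,7] − [3,7] + [3,4],
  ∂[0,1,5] = [1,5] − [0,5] + [0,1].
The resulting 27×18 matrix has rank 18, and its Smith normal form has invariant factors (1,1,1,1,1,1,1,1,1,1,1,1,1,1,1,1,1,2).

From H_k ≅ ker(∂_k) / im(∂_{k+1}) we obtain:

  H_0: rank C_0 − rank ∂_1 = 9 − 8 = 1, and the invariant factors of ∂_1 are all 1, so H_0 = Z.
  H_1: rank ker ∂_1 − rank ∂_2 = (27 − 8) − 18 = 1, and ∂_2 has invariant factor 2 > 1, so H_1 = Z ⊕ Z/2.
  H_2: rank ker ∂_2 − rank ∂_3 = (18 − 18) − 0 = 0, and there is no ∂_3, so H_2 = 0.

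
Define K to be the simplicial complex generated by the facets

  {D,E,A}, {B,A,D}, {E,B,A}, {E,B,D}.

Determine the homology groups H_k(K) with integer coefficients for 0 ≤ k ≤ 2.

Take the total order A < B < D < E on the vertex set. Then K (dimension 2) consists of the simplices:

  0-simplices (4): A, B, D, E
  1-simplices (6): AB, AD, AE, BD, BE, DE
  2-simplices (4): ABD, ABE, ADE, BDE

giving chain groups C_0 ≅ Z^4, C_1 ≅ Z^6, C_2 ≅ Z^4.

∂_1: C_1 → C_0 sends each edge [p,q] (with p < q) to q − p.
The resulting 4×6 matrix has rank 3, and its Smith normal form has invariant factors (1,1,1).

The boundary map ∂_2: C_2 → C_1 acts by ∂[p,q,r] = [q,r] − [p,r] + [p,q]. For instance
  ∂ABD = BD − AD + AB,
  ∂BDE = DE − BE + BD.
The resulting 6×4 matrix has rank 3, and its Smith normal form has invariant factors (1,1,1).

From H_k ≅ ker(∂_k) / im(∂_{k+1}) we obtain:

  H_0: rank C_0 − rank ∂_1 = 4 − 3 = 1, and the invariant factors of ∂_1 are all 1, so H_0 ≅ Z.
  H_1: rank ker ∂_1 − rank ∂_2 = (6 − 3) − 3 = 0, and the invariant factors of ∂_2 are all 1, so H_1 ≅ 0.
  H_2: rank ker ∂_2 − rank ∂_3 = (4 − 3) − 0 = 1, and there is no ∂_3, so H_2 ≅ Z.

As a check, the Euler characteristic is 4 − 6 + 4 = 2, which agrees with 1 − 0 + 1 = 2.
(K is a triangulation of the 2-sphere S^2.)

H_0 ≅ Z,  H_1 = 0,  H_2 ≅ Z.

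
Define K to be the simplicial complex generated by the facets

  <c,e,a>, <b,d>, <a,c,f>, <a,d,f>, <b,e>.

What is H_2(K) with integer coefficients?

H_2 ≅ 0.

Order the vertices as a < b < c < d < e < f. Listing each simplex with vertices in this order, K has dimension 2 with simplices:

  0-simplices (6): a, b, c, d, e, f
  1-simplices (9): ac, ad, ae, af, bd, be, ce, cf, df
  2-simplices (3): ace, acf, adf

giving chain groups C_0 ≅ Z^6, C_1 ≅ Z^9, C_2 ≅ Z^3.

The boundary map ∂_1: C_1 → C_0 sends each edge [p,q] (with p < q) to q − p.
As a 6×9 matrix over Z this has rank 5, with invariant factors (1,1,1,1,1).

Boundary ∂_2: C_2 → C_1 sends each 2-simplex [p,q,r] to [q,r] − [p,r] + [p,q]. For instance
  ∂adf = df − af + ad,
  ∂acf = cf − af + ac.
This gives a 9×3 integer matrix of rank 3; reducing to Smith normal form yields diagonal entries (1,1,1).

Computing H_k = (kernel of ∂_k) / (image of ∂_{k+1}):

  H_2: rank ker ∂_2 − rank ∂_3 = (3 − 3) − 0 = 0, and there is no ∂_3, so H_2 ≅ 0.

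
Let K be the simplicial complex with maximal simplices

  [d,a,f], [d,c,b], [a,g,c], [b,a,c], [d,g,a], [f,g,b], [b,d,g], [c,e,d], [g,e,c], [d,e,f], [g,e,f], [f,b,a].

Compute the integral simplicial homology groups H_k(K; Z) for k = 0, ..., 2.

H_0 = Z,  H_1 = Z/2,  H_2 = 0.

Order the vertices as a < b < c < d < e < f < g. Listing each simplex with vertices in this order, K has dimension 2 with simplices:

  0-simplices (7): a, b, c, d, e, f, g
  1-simplices (18): ab, ac, ad, af, ag, bc, bd, bf, bg, cd, ce, cg, de, df, dg, ef, eg, fg
  2-simplices (12): abc, abf, acg, adf, adg, bcd, bdg, bfg, cde, ceg, def, efg

so the chain groups are C_0 ≅ Z^7, C_1 ≅ Z^18, C_2 ≅ Z^12.

Boundary ∂_1: C_1 → C_0 sends each edge [p,q] (with p < q) to q − p. For instance
  ∂ag = g − a.
As a 7×18 matrix over Z this has rank 6, with invariant factors (1,1,1,1,1,1).

Boundary ∂_2: C_2 → C_1 sends each 2-simplex [p,q,r] to [q,r] − [p,r] + [p,q]. For instance
  ∂acg = cg − ag + ac,
  ∂def = ef − df + de.
This gives a 18×12 integer matrix of rank 12; reducing to Smith normal form yields diagonal entries (1,1,1,1,1,1,1,1,1,1,1,2).

Now H_k = ker ∂_k / im ∂_{k+1}, so:

  H_0: rank C_0 − rank ∂_1 = 7 − 6 = 1, and the invariant factors of ∂_1 are all 1, so H_0 ≅ Z.
  H_1: rank ker ∂_1 − rank ∂_2 = (18 − 6) − 12 = 0, and ∂_2 has invariant factor 2 > 1, so H_1 ≅ Z/2.
  H_2: rank ker ∂_2 − rank ∂_3 = (12 − 12) − 0 = 0, and there is no ∂_3, so H_2 ≅ 0.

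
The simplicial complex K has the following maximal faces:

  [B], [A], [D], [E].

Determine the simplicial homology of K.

H_0 = Z^4.

Order the vertices as A < B < D < E. Listing each simplex with vertices in this order, K has dimension 0 with simplices:

  0-simplices (4): A, B, D, E

giving chain groups C_0 ≅ Z^4.

Now H_k = ker ∂_k / im ∂_{k+1}, so:

  H_0: rank C_0 − rank ∂_1 = 4 − 0 = 4, and there is no ∂_1, so H_0 = Z^4.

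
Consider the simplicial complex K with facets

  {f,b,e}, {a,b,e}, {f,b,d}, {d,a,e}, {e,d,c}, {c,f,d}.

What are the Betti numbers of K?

b_0 = 1, b_1 = 1, b_2 = 0.

K has 6 vertices, 12 edges, 6 triangles.
rank ∂_0 = 0, rank ∂_1 = 5 ⇒ b_0 = 6 − 0 − 5 = 1; all invariant factors of ∂_1 are 1 so no torsion. So H_0 ≅ Z.
rank ∂_1 = 5, rank ∂_2 = 6 ⇒ b_1 = 12 − 5 − 6 = 1; all invariant factors of ∂_2 are 1 so no torsion. So H_1 ≅ Z.
rank ∂_2 = 6, rank ∂_3 = 0 ⇒ b_2 = 6 − 6 − 0 = 0. So H_2 ≅ 0.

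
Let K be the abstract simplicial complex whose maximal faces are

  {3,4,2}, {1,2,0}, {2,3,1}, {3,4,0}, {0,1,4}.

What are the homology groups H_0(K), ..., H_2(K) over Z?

Fix the vertex order 0 < 1 < 2 < 3 < 4 and write every simplex with vertices in increasing order. Then dim K = 2 and the simplices of K are:

  0-simplices (5): [0], [1], [2], [3], [4]
  1-simplices (10): [0,1], [0,2], [0,3], [0,4], [1,2], [1,3], [1,4], [2,3], [2,4], [3,4]
  2-simplices (5): [0,1,2], [0,1,4], [0,3,4], [1,2,3], [2,3,4]

so the chain groups are C_0 ≅ Z^5, C_1 ≅ Z^10, C_2 ≅ Z^5.

The boundary map ∂_1: C_1 → C_0 maps an edge to its endpoints' difference, ∂[p,q] = q − p. For instance
  ∂[2,4] = [4] − [2].
As a 5×10 matrix over Z this has rank 4, with invariant factors (1,1,1,1).

∂_2: C_2 → C_1 maps a triangle to the signed sum of its edges. For instance
  ∂[2,3,4] = [3,4] − [2,4] + [2,3],
  ∂[0,3,4] = [3,4] − [0,4] + [0,3].
The 10×5 boundary matrix has rank 5 and Smith normal form diag(1,1,1,1,1).

From H_k ≅ ker(∂_k) / im(∂_{k+1}) we obtain:

  H_0: rank C_0 − rank ∂_1 = 5 − 4 = 1, and the invariant factors of ∂_1 are all 1, so H_0 ≅ Z.
  H_1: rank ker ∂_1 − rank ∂_2 = (10 − 4) − 5 = 1, and the invariant factors of ∂_2 are all 1, so H_1 ≅ Z.
  H_2: rank ker ∂_2 − rank ∂_3 = (5 − 5) − 0 = 0, and there is no ∂_3, so H_2 ≅ 0.

As a check, the Euler characteristic is 5 − 10 + 5 = 0, which agrees with 1 − 1 + 0 = 0.

H_0 = Z,  H_1 = Z,  H_2 = 0.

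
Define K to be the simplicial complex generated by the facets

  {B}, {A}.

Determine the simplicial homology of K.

H_0 = Z^2.

K has 2 vertices.
rank ∂_0 = 0, rank ∂_1 = 0 ⇒ b_0 = 2 − 0 − 0 = 2. So H_0 = Z^2.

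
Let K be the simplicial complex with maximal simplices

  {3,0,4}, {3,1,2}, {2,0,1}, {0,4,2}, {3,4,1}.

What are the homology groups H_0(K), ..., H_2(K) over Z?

H_0 = Z,  H_1 = Z,  H_2 = 0.

Fix the vertex order 0 < 1 < 2 < 3 < 4 and write every simplex with vertices in increasing order. Then dim K = 2 and the simplices of K are:

  0-simplices (5): [0], [1], [2], [3], [4]
  1-simplices (10): [0,1], [0,2], [0,3], [0,4], [1,2], [1,3], [1,4], [2,3], [2,4], [3,4]
  2-simplices (5): [0,1,2], [0,2,4], [0,3,4], [1,2,3], [1,3,4]

so the chain groups are C_0 ≅ Z^5, C_1 ≅ Z^10, C_2 ≅ Z^5.

The boundary map ∂_1: C_1 → C_0 sends each edge [p,q] (with p < q) to q − p.
This gives a 5×10 integer matrix of rank 4; reducing to Smith normal form yields diagonal entries (1,1,1,1).

Boundary ∂_2: C_2 → C_1 acts by ∂[p,q,r] = [q,r] − [p,r] + [p,q]. For instance
  ∂[0,1,2] = [1,2] − [0,2] + [0,1],
  ∂[0,2,4] = [2,4] − [0,4] + [0,2].
The 10×5 boundary matrix has rank 5 and Smith normal form diag(1,1,1,1,1).

Now H_k = ker ∂_k / im ∂_{k+1}, so:

  H_0: rank C_0 − rank ∂_1 = 5 − 4 = 1, and the invariant factors of ∂_1 are all 1, so H_0 ≅ Z.
  H_1: rank ker ∂_1 − rank ∂_2 = (10 − 4) − 5 = 1, and the invariant factors of ∂_2 are all 1, so H_1 ≅ Z.
  H_2: rank ker ∂_2 − rank ∂_3 = (5 − 5) − 0 = 0, and there is no ∂_3, so H_2 ≅ 0.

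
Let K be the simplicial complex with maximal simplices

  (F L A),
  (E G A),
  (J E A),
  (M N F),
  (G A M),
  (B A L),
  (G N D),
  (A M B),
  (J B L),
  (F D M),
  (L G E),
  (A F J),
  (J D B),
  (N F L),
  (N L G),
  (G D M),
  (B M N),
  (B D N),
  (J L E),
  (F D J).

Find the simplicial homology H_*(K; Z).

H_0 = Z,  H_1 = Z ⊕ Z/2,  H_2 = 0.

K has 10 vertices, 30 edges, 20 triangles.
rank ∂_0 = 0, rank ∂_1 = 9 ⇒ b_0 = 10 − 0 − 9 = 1; all invariant factors of ∂_1 are 1 so no torsion. So H_0 = Z.
rank ∂_1 = 9, rank ∂_2 = 20 ⇒ b_1 = 30 − 9 − 20 = 1; ∂_2 has invariant factor(s) [2] giving torsion. So H_1 = Z ⊕ Z/2.
rank ∂_2 = 20, rank ∂_3 = 0 ⇒ b_2 = 20 − 20 − 0 = 0. So H_2 = 0.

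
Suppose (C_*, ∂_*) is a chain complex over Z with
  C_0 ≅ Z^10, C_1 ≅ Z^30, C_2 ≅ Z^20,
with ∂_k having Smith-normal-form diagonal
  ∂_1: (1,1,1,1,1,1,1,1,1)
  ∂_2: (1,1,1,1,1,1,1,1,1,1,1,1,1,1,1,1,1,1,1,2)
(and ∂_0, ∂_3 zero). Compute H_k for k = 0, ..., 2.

H_0: b_0 = 10 − 0 − 9 = 1; torsion from ∂_1 factors > 1: none. So H_0 ≅ Z.
H_1: b_1 = 30 − 9 − 20 = 1; torsion from ∂_2 factors > 1: [2]. So H_1 ≅ Z ⊕ Z/2Z.
H_2: b_2 = 20 − 20 − 0 = 0; torsion from ∂_3 factors > 1: none. So H_2 ≅ 0.

H_0 ≅ Z,  H_1 ≅ Z ⊕ Z/2Z,  H_2 = 0.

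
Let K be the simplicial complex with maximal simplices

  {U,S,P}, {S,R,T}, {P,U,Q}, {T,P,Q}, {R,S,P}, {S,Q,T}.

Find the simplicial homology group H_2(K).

H_2 = 0.

Fix the vertex order P < Q < R < S < T < U and write every simplex with vertices in increasing order. Then dim K = 2 and the simplices of K are:

  0-simplices (6): P, Q, R, S, T, U
  1-simplices (12): PQ, PR, PS, PT, PU, QS, QT, QU, RS, RT, ST, SU
  2-simplices (6): PQT, PQU, PRS, PSU, QST, RST

giving chain groups C_0 ≅ Z^6, C_1 ≅ Z^12, C_2 ≅ Z^6.

The boundary map ∂_1: C_1 → C_0 maps an edge to its endpoints' difference, ∂[p,q] = q − p. For instance
  ∂PR = R − P.
The 6×12 boundary matrix has rank 5 and Smith normal form diag(1,1,1,1,1).

Boundary ∂_2: C_2 → C_1 acts by ∂[p,q,r] = [q,r] − [p,r] + [p,q]. For instance
  ∂PQU = QU − PU + PQ,
  ∂PRS = RS − PS + PR.
The 12×6 boundary matrix has rank 6 and Smith normal form diag(1,1,1,1,1,1).

Now H_k = ker ∂_k / im ∂_{k+1}, so:

  H_2: rank ker ∂_2 − rank ∂_3 = (6 − 6) − 0 = 0, and there is no ∂_3, so H_2 ≅ 0.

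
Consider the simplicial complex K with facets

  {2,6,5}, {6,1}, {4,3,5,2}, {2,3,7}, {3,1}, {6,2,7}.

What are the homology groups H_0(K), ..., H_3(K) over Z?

Fix the vertex order 1 < 2 < 3 < 4 < 5 < 6 < 7 and write every simplex with vertices in increasing order. Then dim K = 3 and the simplices of K are:

  0-simplices (7): [1], [2], [3], [4], [5], [6], [7]
  1-simplices (13): [1,3], [1,6], [2,3], [2,4], [2,5], [2,6], [2,7], [3,4], [3,5], [3,7], [4,5], [5,6], [6,7]
  2-simplices (7): [2,3,4], [2,3,5], [2,3,7], [2,4,5], [2,5,6], [2,6,7], [3,4,5]
  3-simplices (1): [2,3,4,5]

giving chain groups C_0 ≅ Z^7, C_1 ≅ Z^13, C_2 ≅ Z^7, C_3 ≅ Z^1.

The boundary map ∂_1: C_1 → C_0 sends each edge [p,q] (with p < q) to q − p. For instance
  ∂[2,4] = [4] − [2].
As a 7×13 matrix over Z this has rank 6, with invariant factors (1,1,1,1,1,1).

Boundary ∂_2: C_2 → C_1 maps a triangle to the signed sum of its edges. For instance
  ∂[2,3,5] = [3,5] − [2,5] + [2,3],
  ∂[3,4,5] = [4,5] − [3,5] + [3,4].
This gives a 13×7 integer matrix of rank 6; reducing to Smith normal form yields diagonal entries (1,1,1,1,1,1).

The boundary map ∂_3: C_3 → C_2 sends each 3-simplex σ to the alternating sum Σ_i (−1)^i (σ with its i-th vertex removed). For instance
  ∂[2,3,4,5] = [3,4,5] − [2,4,5] + [2,3,5] − [2,3,4].
The 7×1 boundary matrix has rank 1 and Smith normal form diag(1).

Now H_k = ker ∂_k / im ∂_{k+1}, so:

  H_0: rank C_0 − rank ∂_1 = 7 − 6 = 1, and the invariant factors of ∂_1 are all 1, so H_0 = Z.
  H_1: rank ker ∂_1 − rank ∂_2 = (13 − 6) − 6 = 1, and the invariant factors of ∂_2 are all 1, so H_1 = Z.
  H_2: rank ker ∂_2 − rank ∂_3 = (7 − 6) − 1 = 0, and the invariant factors of ∂_3 are all 1, so H_2 = 0.
  H_3: rank ker ∂_3 − rank ∂_4 = (1 − 1) − 0 = 0, and there is no ∂_4, so H_3 = 0.

H_0 = Z,  H_1 = Z,  H_2 = 0,  H_3 = 0.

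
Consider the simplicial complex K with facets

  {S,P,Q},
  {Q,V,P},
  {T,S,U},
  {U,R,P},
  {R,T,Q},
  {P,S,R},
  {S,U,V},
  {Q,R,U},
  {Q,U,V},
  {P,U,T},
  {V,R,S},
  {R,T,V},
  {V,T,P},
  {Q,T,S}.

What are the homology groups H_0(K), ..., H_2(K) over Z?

H_0 ≅ Z,  H_1 ≅ Z^2,  H_2 ≅ Z.

We work with the vertex ordering P < Q < R < S < T < U < V. The simplices of K, each written with vertices in increasing order, are:

  0-simplices (7): P, Q, R, S, T, U, V
  1-simplices (21): PQ, PR, PS, PT, PU, PV, QR, QS, QT, QU, QV, RS, RT, RU, RV, ST, SU, SV, TU, TV, UV
  2-simplices (14): PQS, PQV, PRS, PRU, PTU, PTV, QRT, QRU, QST, QUV, RSV, RTV, STU, SUV

giving chain groups C_0 ≅ Z^7, C_1 ≅ Z^21, C_2 ≅ Z^14.

∂_1: C_1 → C_0 maps an edge to its endpoints' difference, ∂[p,q] = q − p.
This gives a 7×21 integer matrix of rank 6; reducing to Smith normal form yields diagonal entries (1,1,1,1,1,1).

Boundary ∂_2: C_2 → C_1 maps a triangle to the signed sum of its edges. For instance
  ∂QST = ST − QT + QS,
  ∂QRT = RT − QT + QR.
The resulting 21×14 matrix has rank 13, and its Smith normal form has invariant factors (1,1,1,1,1,1,1,1,1,1,1,1,1).

Computing H_k = (kernel of ∂_k) / (image of ∂_{k+1}):

  H_0: rank C_0 − rank ∂_1 = 7 − 6 = 1, and the invariant factors of ∂_1 are all 1, so H_0 ≅ Z.
  H_1: rank ker ∂_1 − rank ∂_2 = (21 − 6) − 13 = 2, and the invariant factors of ∂_2 are all 1, so H_1 ≅ Z^2.
  H_2: rank ker ∂_2 − rank ∂_3 = (14 − 13) − 0 = 1, and there is no ∂_3, so H_2 ≅ Z.

As a check, the Euler characteristic is 7 − 21 + 14 = 0, which agrees with 1 − 2 + 1 = 0.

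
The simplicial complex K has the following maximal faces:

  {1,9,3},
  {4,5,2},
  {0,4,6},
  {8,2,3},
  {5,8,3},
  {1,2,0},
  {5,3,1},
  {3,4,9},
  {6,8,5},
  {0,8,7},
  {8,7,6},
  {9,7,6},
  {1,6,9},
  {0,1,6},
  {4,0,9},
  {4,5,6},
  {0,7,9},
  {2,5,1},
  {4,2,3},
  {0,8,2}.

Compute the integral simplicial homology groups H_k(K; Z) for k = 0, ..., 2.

H_0 ≅ Z,  H_1 ≅ Z ⊕ Z/2,  H_2 = 0.

Take the total order 0 < 1 < 2 < 3 < 4 < 5 < 6 < 7 < 8 < 9 on the vertex set. Then K (dimension 2) consists of the simplices:

  0-simplices (10): [0], [1], [2], [3], [4], [5], [6], [7], [8], [9]
  1-simplices (30): (30 of them)
  2-simplices (20): (20 of them)

Hence C_0 ≅ Z^10, C_1 ≅ Z^30, C_2 ≅ Z^20.

Boundary ∂_1: C_1 → C_0 maps an edge to its endpoints' difference, ∂[p,q] = q − p.
The 10×30 boundary matrix has rank 9 and Smith normal form diag(1,1,1,1,1,1,1,1,1).

Boundary ∂_2: C_2 → C_1 acts by ∂[p,q,r] = [q,r] − [p,r] + [p,q]. For instance
  ∂[5,6,8] = [6,8] − [5,8] + [5,6],
  ∂[6,7,9] = [7,9] − [6,9] + [6,7].
The 30×20 boundary matrix has rank 20 and Smith normal form diag(1,1,1,1,1,1,1,1,1,1,1,1,1,1,1,1,1,1,1,2).

Reading off H_k = ker ∂_k / im ∂_{k+1}:

  H_0: rank C_0 − rank ∂_1 = 10 − 9 = 1, and the invariant factors of ∂_1 are all 1, so H_0 ≅ Z.
  H_1: rank ker ∂_1 − rank ∂_2 = (30 − 9) − 20 = 1, and ∂_2 has invariant factor 2 > 1, so H_1 ≅ Z ⊕ Z/2.
  H_2: rank ker ∂_2 − rank ∂_3 = (20 − 20) − 0 = 0, and there is no ∂_3, so H_2 ≅ 0.

(K is a triangulation of the Klein bottle.)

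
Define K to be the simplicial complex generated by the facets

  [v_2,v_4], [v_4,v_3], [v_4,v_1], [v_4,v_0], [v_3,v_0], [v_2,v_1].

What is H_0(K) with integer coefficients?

Take the total order v_0 < v_1 < v_2 < v_3 < v_4 on the vertex set. Then K (dimension 1) consists of the simplices:

  0-simplices (5): [v_0], [v_1], [v_2], [v_3], [v_4]
  1-simplices (6): [v_0,v_3], [v_0,v_4], [v_1,v_2], [v_1,v_4], [v_2,v_4], [v_3,v_4]

Hence C_0 ≅ Z^5, C_1 ≅ Z^6.

The boundary map ∂_1: C_1 → C_0 sends each edge [p,q] (with p < q) to q − p.
The resulting 5×6 matrix has rank 4, and its Smith normal form has invariant factors (1,1,1,1).

Reading off H_k = ker ∂_k / im ∂_{k+1}:

  H_0: rank C_0 − rank ∂_1 = 5 − 4 = 1, and the invariant factors of ∂_1 are all 1, so H_0 = Z.

(K is a triangulation of a wedge of 2 circles.)

H_0 = Z.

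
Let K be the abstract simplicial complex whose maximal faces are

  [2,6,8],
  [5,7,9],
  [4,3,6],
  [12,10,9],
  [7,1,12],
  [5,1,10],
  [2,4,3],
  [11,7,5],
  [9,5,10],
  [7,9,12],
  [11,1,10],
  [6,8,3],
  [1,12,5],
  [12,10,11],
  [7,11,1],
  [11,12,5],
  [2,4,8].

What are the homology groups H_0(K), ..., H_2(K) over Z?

Order the vertices as 1 < 2 < 3 < 4 < 5 < 6 < 7 < 8 < 9 < 10 < 11 < 12. Listing each simplex with vertices in this order, K has dimension 2 with simplices:

  0-simplices (12): [1], [2], [3], [4], [5], [6], [7], [8], [9], [10], [11], [12]
  1-simplices (28): (28 of them)
  2-simplices (17): (17 of them)

giving chain groups C_0 ≅ Z^12, C_1 ≅ Z^28, C_2 ≅ Z^17.

Boundary ∂_1: C_1 → C_0 maps an edge to its endpoints' difference, ∂[p,q] = q − p. For instance
  ∂[5,10] = [10] − [5].
The resulting 12×28 matrix has rank 10, and its Smith normal form has invariant factors (1,1,1,1,1,1,1,1,1,1).

The boundary map ∂_2: C_2 → C_1 maps a triangle to the signed sum of its edges. For instance
  ∂[1,5,10] = [5,10] − [1,10] + [1,5],
  ∂[2,3,4] = [3,4] − [2,4] + [2,3].
The 28×17 boundary matrix has rank 17 and Smith normal form diag(1,1,1,1,1,1,1,1,1,1,1,1,1,1,1,1,2).

Computing H_k = (kernel of ∂_k) / (image of ∂_{k+1}):

  H_0: rank C_0 − rank ∂_1 = 12 − 10 = 2, and the invariant factors of ∂_1 are all 1, so H_0 ≅ Z^2.
  H_1: rank ker ∂_1 − rank ∂_2 = (28 − 10) − 17 = 1, and ∂_2 has invariant factor 2 > 1, so H_1 ≅ Z ⊕ Z_2.
  H_2: rank ker ∂_2 − rank ∂_3 = (17 − 17) − 0 = 0, and there is no ∂_3, so H_2 ≅ 0.

(K is a triangulation of the disjoint union of the real projective plane RP^2 and the Möbius band.)

H_0 = Z^2,  H_1 = Z ⊕ Z_2,  H_2 = 0.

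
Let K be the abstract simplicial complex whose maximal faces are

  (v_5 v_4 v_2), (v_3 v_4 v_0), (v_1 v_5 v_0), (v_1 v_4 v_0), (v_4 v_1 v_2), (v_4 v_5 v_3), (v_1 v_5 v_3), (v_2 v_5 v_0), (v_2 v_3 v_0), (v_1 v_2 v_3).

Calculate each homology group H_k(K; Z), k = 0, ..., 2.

We work with the vertex ordering v_0 < v_1 < v_2 < v_3 < v_4 < v_5. The simplices of K, each written with vertices in increasing order, are:

  0-simplices (6): [v_0], [v_1], [v_2], [v_3], [v_4], [v_5]
  1-simplices (15): (15 of them)
  2-simplices (10): [v_0,v_1,v_4], [v_0,v_1,v_5], [v_0,v_2,v_3], [v_0,v_2,v_5], [v_0,v_3,v_4], [v_1,v_2,v_3], [v_1,v_2,v_4], [v_1,v_3,v_5], [v_2,v_4,v_5], [v_3,v_4,v_5]

Hence C_0 ≅ Z^6, C_1 ≅ Z^15, C_2 ≅ Z^10.

Boundary ∂_1: C_1 → C_0 maps an edge to its endpoints' difference, ∂[p,q] = q − p. For instance
  ∂[v_1,v_2] = [v_2] − [v_1].
The 6×15 boundary matrix has rank 5 and Smith normal form diag(1,1,1,1,1).

∂_2: C_2 → C_1 maps a triangle to the signed sum of its edges. For instance
  ∂[v_0,v_1,v_4] = [v_1,v_4] − [v_0,v_4] + [v_0,v_1],
  ∂[v_0,v_2,v_3] = [v_2,v_3] − [v_0,v_3] + [v_0,v_2].
This gives a 15×10 integer matrix of rank 10; reducing to Smith normal form yields diagonal entries (1,1,1,1,1,1,1,1,1,2).

Computing H_k = (kernel of ∂_k) / (image of ∂_{k+1}):

  H_0: rank C_0 − rank ∂_1 = 6 − 5 = 1, and the invariant factors of ∂_1 are all 1, so H_0 ≅ Z.
  H_1: rank ker ∂_1 − rank ∂_2 = (15 − 5) − 10 = 0, and ∂_2 has invariant factor 2 > 1, so H_1 ≅ Z/2.
  H_2: rank ker ∂_2 − rank ∂_3 = (10 − 10) − 0 = 0, and there is no ∂_3, so H_2 ≅ 0.

As a check, the Euler characteristic is 6 − 15 + 10 = 1, which agrees with 1 − 0 + 0 = 1.

H_0 ≅ Z,  H_1 ≅ Z/2,  H_2 = 0.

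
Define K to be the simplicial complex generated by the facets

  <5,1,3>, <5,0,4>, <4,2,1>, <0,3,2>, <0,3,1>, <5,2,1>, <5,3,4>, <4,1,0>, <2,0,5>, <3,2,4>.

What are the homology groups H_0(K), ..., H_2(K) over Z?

Order the vertices as 0 < 1 < 2 < 3 < 4 < 5. Listing each simplex with vertices in this order, K has dimension 2 with simplices:

  0-simplices (6): [0], [1], [2], [3], [4], [5]
  1-simplices (15): [0,1], [0,2], [0,3], [0,4], [0,5], [1,2], [1,3], [1,4], [1,5], [2,3], [2,4], [2,5], [3,4], [3,5], [4,5]
  2-simplices (10): [0,1,3], [0,1,4], [0,2,3], [0,2,5], [0,4,5], [1,2,4], [1,2,5], [1,3,5], [2,3,4], [3,4,5]

giving chain groups C_0 ≅ Z^6, C_1 ≅ Z^15, C_2 ≅ Z^10.

The boundary map ∂_1: C_1 → C_0 is given by ∂[p,q] = [q] − [p].
As a 6×15 matrix over Z this has rank 5, with invariant factors (1,1,1,1,1).

Boundary ∂_2: C_2 → C_1 sends each 2-simplex [p,q,r] to [q,r] − [p,r] + [p,q]. For instance
  ∂[0,4,5] = [4,5] − [0,5] + [0,4],
  ∂[1,2,4] = [2,4] − [1,4] + [1,2].
As a 15×10 matrix over Z this has rank 10, with invariant factors (1,1,1,1,1,1,1,1,1,2).

Computing H_k = (kernel of ∂_k) / (image of ∂_{k+1}):

  H_0: rank C_0 − rank ∂_1 = 6 − 5 = 1, and the invariant factors of ∂_1 are all 1, so H_0 ≅ Z.
  H_1: rank ker ∂_1 − rank ∂_2 = (15 − 5) − 10 = 0, and ∂_2 has invariant factor 2 > 1, so H_1 ≅ Z/2.
  H_2: rank ker ∂_2 − rank ∂_3 = (10 − 10) − 0 = 0, and there is no ∂_3, so H_2 ≅ 0.

As a check, the Euler characteristic is 6 − 15 + 10 = 1, which agrees with 1 − 0 + 0 = 1.
(K is a triangulation of the real projective plane RP^2.)

H_0 ≅ Z,  H_1 ≅ Z/2,  H_2 = 0.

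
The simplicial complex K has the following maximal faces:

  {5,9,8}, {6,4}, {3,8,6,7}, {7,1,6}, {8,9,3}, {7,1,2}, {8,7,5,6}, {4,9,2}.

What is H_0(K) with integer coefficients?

H_0 = Z.

K has 9 vertices, 20 edges, 12 triangles, 2 3-simplices.
rank ∂_0 = 0, rank ∂_1 = 8 ⇒ b_0 = 9 − 0 − 8 = 1; all invariant factors of ∂_1 are 1 so no torsion. So H_0 = Z.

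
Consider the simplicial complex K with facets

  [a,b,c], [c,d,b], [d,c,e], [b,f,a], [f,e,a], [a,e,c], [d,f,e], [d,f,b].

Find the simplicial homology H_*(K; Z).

H_0 = Z,  H_1 = 0,  H_2 = Z.

Take the total order a < b < c < d < e < f on the vertex set. Then K (dimension 2) consists of the simplices:

  0-simplices (6): a, b, c, d, e, f
  1-simplices (12): ab, ac, ae, af, bc, bd, bf, cd, ce, de, df, ef
  2-simplices (8): abc, abf, ace, aef, bcd, bdf, cde, def

Hence C_0 ≅ Z^6, C_1 ≅ Z^12, C_2 ≅ Z^8.

The boundary map ∂_1: C_1 → C_0 is given by ∂[p,q] = [q] − [p]. For instance
  ∂df = f − d.
The 6×12 boundary matrix has rank 5 and Smith normal form diag(1,1,1,1,1).

The boundary map ∂_2: C_2 → C_1 maps a triangle to the signed sum of its edges. For instance
  ∂abf = bf − af + ab,
  ∂ace = ce − ae + ac.
The resulting 12×8 matrix has rank 7, and its Smith normal form has invariant factors (1,1,1,1,1,1,1).

Reading off H_k = ker ∂_k / im ∂_{k+1}:

  H_0: rank C_0 − rank ∂_1 = 6 − 5 = 1, and the invariant factors of ∂_1 are all 1, so H_0 = Z.
  H_1: rank ker ∂_1 − rank ∂_2 = (12 − 5) − 7 = 0, and the invariant factors of ∂_2 are all 1, so H_1 = 0.
  H_2: rank ker ∂_2 − rank ∂_3 = (8 − 7) − 0 = 1, and there is no ∂_3, so H_2 = Z.

As a check, the Euler characteristic is 6 − 12 + 8 = 2, which agrees with 1 − 0 + 1 = 2.
(K is a triangulation of the 2-sphere S^2.)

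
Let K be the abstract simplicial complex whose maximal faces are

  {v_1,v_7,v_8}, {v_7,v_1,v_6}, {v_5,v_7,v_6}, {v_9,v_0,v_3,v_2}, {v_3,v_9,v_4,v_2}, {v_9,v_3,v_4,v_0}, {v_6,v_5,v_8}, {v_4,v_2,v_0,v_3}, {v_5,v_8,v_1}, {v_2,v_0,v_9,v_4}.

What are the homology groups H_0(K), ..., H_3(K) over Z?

H_0 = Z^2,  H_1 = Z,  H_2 = 0,  H_3 = Z.

We work with the vertex ordering v_0 < v_1 < v_2 < v_3 < v_4 < v_5 < v_6 < v_7 < v_8 < v_9. The simplices of K, each written with vertices in increasing order, are:

  0-simplices (10): [v_0], [v_1], [v_2], [v_3], [v_4], [v_5], [v_6], [v_7], [v_8], [v_9]
  1-simplices (20): (20 of them)
  2-simplices (15): (15 of them)
  3-simplices (5): [v_0,v_2,v_3,v_4], [v_0,v_2,v_3,v_9], [v_0,v_2,v_4,v_9], [v_0,v_3,v_4,v_9], [v_2,v_3,v_4,v_9]

Hence C_0 ≅ Z^10, C_1 ≅ Z^20, C_2 ≅ Z^15, C_3 ≅ Z^5.

The boundary map ∂_1: C_1 → C_0 sends each edge [p,q] (with p < q) to q − p. For instance
  ∂[v_1,v_5] = [v_5] − [v_1].
As a 10×20 matrix over Z this has rank 8, with invariant factors (1,1,1,1,1,1,1,1).

Boundary ∂_2: C_2 → C_1 sends each 2-simplex [p,q,r] to [q,r] − [p,r] + [p,q]. For instance
  ∂[v_0,v_3,v_9] = [v_3,v_9] − [v_0,v_9] + [v_0,v_3],
  ∂[v_0,v_2,v_9] = [v_2,v_9] − [v_0,v_9] + [v_0,v_2].
The 20×15 boundary matrix has rank 11 and Smith normal form diag(1,1,1,1,1,1,1,1,1,1,1).

∂_3: C_3 → C_2 sends each 3-simplex σ to the alternating sum Σ_i (−1)^i (σ with its i-th vertex removed). For instance
  ∂[v_0,v_2,v_3,v_4] = [v_2,v_3,v_4] − [v_0,v_3,v_4] + [v_0,v_2,v_4] − [v_0,v_2,v_3],
  ∂[v_0,v_3,v_4,v_9] = [v_3,v_4,v_9] − [v_0,v_4,v_9] + [v_0,v_3,v_9] − [v_0,v_3,v_4].
The resulting 15×5 matrix has rank 4, and its Smith normal form has invariant factors (1,1,1,1).

Computing H_k = (kernel of ∂_k) / (image of ∂_{k+1}):

  H_0: rank C_0 − rank ∂_1 = 10 − 8 = 2, and the invariant factors of ∂_1 are all 1, so H_0 = Z^2.
  H_1: rank ker ∂_1 − rank ∂_2 = (20 − 8) − 11 = 1, and the invariant factors of ∂_2 are all 1, so H_1 = Z.
  H_2: rank ker ∂_2 − rank ∂_3 = (15 − 11) − 4 = 0, and the invariant factors of ∂_3 are all 1, so H_2 = 0.
  H_3: rank ker ∂_3 − rank ∂_4 = (5 − 4) − 0 = 1, and there is no ∂_4, so H_3 = Z.

(K is a triangulation of the disjoint union of the Möbius band and the 3-sphere S^3.)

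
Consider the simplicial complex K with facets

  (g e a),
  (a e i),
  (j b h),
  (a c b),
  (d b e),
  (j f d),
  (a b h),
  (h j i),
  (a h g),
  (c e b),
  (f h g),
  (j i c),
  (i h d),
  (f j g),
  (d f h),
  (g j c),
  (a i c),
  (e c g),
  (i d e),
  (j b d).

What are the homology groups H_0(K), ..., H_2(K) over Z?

H_0 = Z,  H_1 = Z × Z/2,  H_2 = 0.

We work with the vertex ordering a < b < c < d < e < f < g < h < i < j. The simplices of K, each written with vertices in increasing order, are:

  0-simplices (10): a, b, c, d, e, f, g, h, i, j
  1-simplices (30): ab, ac, ae, ag, ah, ai, bc, bd, be, bh, bj, ce, cg, ci, cj, de, df, dh, di, dj, eg, ei, fg, fh, fj, gh, gj, hi, hj, ij
  2-simplices (20): abc, abh, aci, aeg, aei, agh, bce, bde, bdj, bhj, ceg, cgj, cij, dei, dfh, dfj, dhi, fgh, fgj, hij

Hence C_0 ≅ Z^10, C_1 ≅ Z^30, C_2 ≅ Z^20.

Boundary ∂_1: C_1 → C_0 maps an edge to its endpoints' difference, ∂[p,q] = q − p.
The resulting 10×30 matrix has rank 9, and its Smith normal form has invariant factors (1,1,1,1,1,1,1,1,1).

∂_2: C_2 → C_1 acts by ∂[p,q,r] = [q,r] − [p,r] + [p,q]. For instance
  ∂bde = de − be + bd,
  ∂aci = ci − ai + ac.
This gives a 30×20 integer matrix of rank 20; reducing to Smith normal form yields diagonal entries (1,1,1,1,1,1,1,1,1,1,1,1,1,1,1,1,1,1,1,2).

Now H_k = ker ∂_k / im ∂_{k+1}, so:

  H_0: rank C_0 − rank ∂_1 = 10 − 9 = 1, and the invariant factors of ∂_1 are all 1, so H_0 = Z.
  H_1: rank ker ∂_1 − rank ∂_2 = (30 − 9) − 20 = 1, and ∂_2 has invariant factor 2 > 1, so H_1 = Z × Z/2.
  H_2: rank ker ∂_2 − rank ∂_3 = (20 − 20) − 0 = 0, and there is no ∂_3, so H_2 = 0.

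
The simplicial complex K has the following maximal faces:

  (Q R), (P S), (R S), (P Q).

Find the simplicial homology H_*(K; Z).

H_0 ≅ Z,  H_1 ≅ Z.

Order the vertices as P < Q < R < S. Listing each simplex with vertices in this order, K has dimension 1 with simplices:

  0-simplices (4): P, Q, R, S
  1-simplices (4): PQ, PS, QR, RS

so the chain groups are C_0 ≅ Z^4, C_1 ≅ Z^4.

The boundary map ∂_1: C_1 → C_0 sends each edge [p,q] (with p < q) to q − p.
The resulting 4×4 matrix has rank 3, and its Smith normal form has invariant factors (1,1,1).

Computing H_k = (kernel of ∂_k) / (image of ∂_{k+1}):

  H_0: rank C_0 − rank ∂_1 = 4 − 3 = 1, and the invariant factors of ∂_1 are all 1, so H_0 = Z.
  H_1: rank ker ∂_1 − rank ∂_2 = (4 − 3) − 0 = 1, and there is no ∂_2, so H_1 = Z.

As a check, the Euler characteristic is 4 − 4 = 0, which agrees with 1 − 1 = 0.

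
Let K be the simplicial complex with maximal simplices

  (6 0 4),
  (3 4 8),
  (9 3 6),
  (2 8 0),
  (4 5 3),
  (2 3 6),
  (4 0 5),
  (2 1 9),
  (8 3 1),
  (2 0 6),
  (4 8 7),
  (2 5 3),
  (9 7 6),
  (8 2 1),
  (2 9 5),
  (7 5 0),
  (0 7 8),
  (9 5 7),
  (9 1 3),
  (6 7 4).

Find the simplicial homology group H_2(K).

H_2 ≅ 0.

Fix the vertex order 0 < 1 < 2 < 3 < 4 < 5 < 6 < 7 < 8 < 9 and write every simplex with vertices in increasing order. Then dim K = 2 and the simplices of K are:

  0-simplices (10): [0], [1], [2], [3], [4], [5], [6], [7], [8], [9]
  1-simplices (30): (30 of them)
  2-simplices (20): (20 of them)

so the chain groups are C_0 ≅ Z^10, C_1 ≅ Z^30, C_2 ≅ Z^20.

∂_1: C_1 → C_0 maps an edge to its endpoints' difference, ∂[p,q] = q − p.
This gives a 10×30 integer matrix of rank 9; reducing to Smith normal form yields diagonal entries (1,1,1,1,1,1,1,1,1).

The boundary map ∂_2: C_2 → C_1 acts by ∂[p,q,r] = [q,r] − [p,r] + [p,q]. For instance
  ∂[1,2,8] = [2,8] − [1,8] + [1,2],
  ∂[0,7,8] = [7,8] − [0,8] + [0,7].
The resulting 30×20 matrix has rank 20, and its Smith normal form has invariant factors (1,1,1,1,1,1,1,1,1,1,1,1,1,1,1,1,1,1,1,2).

Now H_k = ker ∂_k / im ∂_{k+1}, so:

  H_2: rank ker ∂_2 − rank ∂_3 = (20 − 20) − 0 = 0, and there is no ∂_3, so H_2 ≅ 0.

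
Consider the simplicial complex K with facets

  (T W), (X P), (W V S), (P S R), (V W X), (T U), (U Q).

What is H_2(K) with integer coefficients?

K has 9 vertices, 12 edges, 3 triangles.
rank ∂_2 = 3, rank ∂_3 = 0 ⇒ b_2 = 3 − 3 − 0 = 0. So H_2 ≅ 0.

H_2 ≅ 0.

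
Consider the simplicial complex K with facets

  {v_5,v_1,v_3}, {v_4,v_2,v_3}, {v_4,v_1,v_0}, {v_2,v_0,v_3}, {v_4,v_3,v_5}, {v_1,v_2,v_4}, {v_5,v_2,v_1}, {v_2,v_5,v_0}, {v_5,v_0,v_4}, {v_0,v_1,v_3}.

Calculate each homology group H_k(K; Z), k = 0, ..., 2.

Fix the vertex order v_0 < v_1 < v_2 < v_3 < v_4 < v_5 and write every simplex with vertices in increasing order. Then dim K = 2 and the simplices of K are:

  0-simplices (6): [v_0], [v_1], [v_2], [v_3], [v_4], [v_5]
  1-simplices (15): (15 of them)
  2-simplices (10): [v_0,v_1,v_3], [v_0,v_1,v_4], [v_0,v_2,v_3], [v_0,v_2,v_5], [v_0,v_4,v_5], [v_1,v_2,v_4], [v_1,v_2,v_5], [v_1,v_3,v_5], [v_2,v_3,v_4], [v_3,v_4,v_5]

giving chain groups C_0 ≅ Z^6, C_1 ≅ Z^15, C_2 ≅ Z^10.

Boundary ∂_1: C_1 → C_0 is given by ∂[p,q] = [q] − [p].
As a 6×15 matrix over Z this has rank 5, with invariant factors (1,1,1,1,1).

Boundary ∂_2: C_2 → C_1 acts by ∂[p,q,r] = [q,r] − [p,r] + [p,q]. For instance
  ∂[v_0,v_2,v_3] = [v_2,v_3] − [v_0,v_3] + [v_0,v_2],
  ∂[v_1,v_2,v_5] = [v_2,v_5] − [v_1,v_5] + [v_1,v_2].
The resulting 15×10 matrix has rank 10, and its Smith normal form has invariant factors (1,1,1,1,1,1,1,1,1,2).

Reading off H_k = ker ∂_k / im ∂_{k+1}:

  H_0: rank C_0 − rank ∂_1 = 6 − 5 = 1, and the invariant factors of ∂_1 are all 1, so H_0 = Z.
  H_1: rank ker ∂_1 − rank ∂_2 = (15 − 5) − 10 = 0, and ∂_2 has invariant factor 2 > 1, so H_1 = Z/2Z.
  H_2: rank ker ∂_2 − rank ∂_3 = (10 − 10) − 0 = 0, and there is no ∂_3, so H_2 = 0.

As a check, the Euler characteristic is 6 − 15 + 10 = 1, which agrees with 1 − 0 + 0 = 1.
(K is a triangulation of the real projective plane RP^2.)

H_0 ≅ Z,  H_1 ≅ Z/2Z,  H_2 = 0.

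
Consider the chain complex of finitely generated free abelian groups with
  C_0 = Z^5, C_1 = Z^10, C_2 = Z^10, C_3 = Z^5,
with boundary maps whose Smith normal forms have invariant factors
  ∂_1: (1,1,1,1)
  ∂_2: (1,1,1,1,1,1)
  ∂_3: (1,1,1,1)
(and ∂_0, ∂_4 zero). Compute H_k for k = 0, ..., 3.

H_0 ≅ Z,  H_1 = 0,  H_2 = 0,  H_3 ≅ Z.

H_0: b_0 = 5 − 0 − 4 = 1; torsion from ∂_1 factors > 1: none. So H_0 ≅ Z.
H_1: b_1 = 10 − 4 − 6 = 0; torsion from ∂_2 factors > 1: none. So H_1 ≅ 0.
H_2: b_2 = 10 − 6 − 4 = 0; torsion from ∂_3 factors > 1: none. So H_2 ≅ 0.
H_3: b_3 = 5 − 4 − 0 = 1; torsion from ∂_4 factors > 1: none. So H_3 ≅ Z.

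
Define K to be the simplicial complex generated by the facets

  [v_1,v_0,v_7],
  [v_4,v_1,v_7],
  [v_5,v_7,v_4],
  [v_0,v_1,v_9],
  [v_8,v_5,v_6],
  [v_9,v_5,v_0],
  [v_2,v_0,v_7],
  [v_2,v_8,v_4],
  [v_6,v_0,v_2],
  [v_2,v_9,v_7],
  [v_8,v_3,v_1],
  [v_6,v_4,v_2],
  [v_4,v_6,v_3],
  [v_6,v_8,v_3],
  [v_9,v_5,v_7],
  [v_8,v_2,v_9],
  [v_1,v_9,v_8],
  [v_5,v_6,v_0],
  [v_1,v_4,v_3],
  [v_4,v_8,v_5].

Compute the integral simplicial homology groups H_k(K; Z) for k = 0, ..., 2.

H_0 ≅ Z,  H_1 ≅ Z ⊕ Z/2,  H_2 = 0.

Fix the vertex order v_0 < v_1 < v_2 < v_3 < v_4 < v_5 < v_6 < v_7 < v_8 < v_9 and write every simplex with vertices in increasing order. Then dim K = 2 and the simplices of K are:

  0-simplices (10): [v_0], [v_1], [v_2], [v_3], [v_4], [v_5], [v_6], [v_7], [v_8], [v_9]
  1-simplices (30): (30 of them)
  2-simplices (20): (20 of them)

Hence C_0 ≅ Z^10, C_1 ≅ Z^30, C_2 ≅ Z^20.

Boundary ∂_1: C_1 → C_0 sends each edge [p,q] (with p < q) to q − p. For instance
  ∂[v_2,v_8] = [v_8] − [v_2].
As a 10×30 matrix over Z this has rank 9, with invariant factors (1,1,1,1,1,1,1,1,1).

∂_2: C_2 → C_1 acts by ∂[p,q,r] = [q,r] − [p,r] + [p,q]. For instance
  ∂[v_0,v_2,v_7] = [v_2,v_7] − [v_0,v_7] + [v_0,v_2],
  ∂[v_3,v_6,v_8] = [v_6,v_8] − [v_3,v_8] + [v_3,v_6].
As a 30×20 matrix over Z this has rank 20, with invariant factors (1,1,1,1,1,1,1,1,1,1,1,1,1,1,1,1,1,1,1,2).

From H_k ≅ ker(∂_k) / im(∂_{k+1}) we obtain:

  H_0: rank C_0 − rank ∂_1 = 10 − 9 = 1, and the invariant factors of ∂_1 are all 1, so H_0 ≅ Z.
  H_1: rank ker ∂_1 − rank ∂_2 = (30 − 9) − 20 = 1, and ∂_2 has invariant factor 2 > 1, so H_1 ≅ Z ⊕ Z/2.
  H_2: rank ker ∂_2 − rank ∂_3 = (20 − 20) − 0 = 0, and there is no ∂_3, so H_2 ≅ 0.

As a check, the Euler characteristic is 10 − 30 + 20 = 0, which agrees with 1 − 1 + 0 = 0.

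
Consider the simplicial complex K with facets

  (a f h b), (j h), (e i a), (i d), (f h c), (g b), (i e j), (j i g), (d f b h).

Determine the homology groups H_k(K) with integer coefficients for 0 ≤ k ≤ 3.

We work with the vertex ordering a < b < c < d < e < f < g < h < i < j. The simplices of K, each written with vertices in increasing order, are:

  0-simplices (10): a, b, c, d, e, f, g, h, i, j
  1-simplices (21): ab, ae, af, ah, ai, bd, bf, bg, bh, cf, ch, df, dh, di, ei, ej, fh, gi, gj, hj, ij
  2-simplices (11): abf, abh, aei, afh, bdf, bdh, bfh, cfh, dfh, eij, gij
  3-simplices (2): abfh, bdfh

so the chain groups are C_0 ≅ Z^10, C_1 ≅ Z^21, C_2 ≅ Z^11, C_3 ≅ Z^2.

The boundary map ∂_1: C_1 → C_0 maps an edge to its endpoints' difference, ∂[p,q] = q − p.
The resulting 10×21 matrix has rank 9, and its Smith normal form has invariant factors (1,1,1,1,1,1,1,1,1).

Boundary ∂_2: C_2 → C_1 maps a triangle to the signed sum of its edges. For instance
  ∂abh = bh − ah + ab,
  ∂bdf = df − bf + bd.
As a 21×11 matrix over Z this has rank 9, with invariant factors (1,1,1,1,1,1,1,1,1).

∂_3: C_3 → C_2 sends each 3-simplex σ to the alternating sum Σ_i (−1)^i (σ with its i-th vertex removed). For instance
  ∂abfh = bfh − afh + abh − abf,
  ∂bdfh = dfh − bfh + bdh − bdf.
This gives a 11×2 integer matrix of rank 2; reducing to Smith normal form yields diagonal entries (1,1).

Computing H_k = (kernel of ∂_k) / (image of ∂_{k+1}):

  H_0: rank C_0 − rank ∂_1 = 10 − 9 = 1, and the invariant factors of ∂_1 are all 1, so H_0 = Z.
  H_1: rank ker ∂_1 − rank ∂_2 = (21 − 9) − 9 = 3, and the invariant factors of ∂_2 are all 1, so H_1 = Z^3.
  H_2: rank ker ∂_2 − rank ∂_3 = (11 − 9) − 2 = 0, and the invariant factors of ∂_3 are all 1, so H_2 = 0.
  H_3: rank ker ∂_3 − rank ∂_4 = (2 − 2) − 0 = 0, and there is no ∂_4, so H_3 = 0.

H_0 ≅ Z,  H_1 ≅ Z^3,  H_2 = 0,  H_3 = 0.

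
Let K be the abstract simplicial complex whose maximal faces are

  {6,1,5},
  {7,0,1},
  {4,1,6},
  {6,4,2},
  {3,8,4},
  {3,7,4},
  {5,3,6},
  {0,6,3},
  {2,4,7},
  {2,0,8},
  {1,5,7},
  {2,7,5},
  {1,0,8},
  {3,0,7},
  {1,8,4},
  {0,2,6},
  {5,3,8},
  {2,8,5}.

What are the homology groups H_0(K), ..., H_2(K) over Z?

K has 9 vertices, 27 edges, 18 triangles.
rank ∂_0 = 0, rank ∂_1 = 8 ⇒ b_0 = 9 − 0 − 8 = 1; all invariant factors of ∂_1 are 1 so no torsion. So H_0 ≅ Z.
rank ∂_1 = 8, rank ∂_2 = 17 ⇒ b_1 = 27 − 8 − 17 = 2; all invariant factors of ∂_2 are 1 so no torsion. So H_1 ≅ Z^2.
rank ∂_2 = 17, rank ∂_3 = 0 ⇒ b_2 = 18 − 17 − 0 = 1. So H_2 ≅ Z.

H_0 ≅ Z,  H_1 ≅ Z^2,  H_2 ≅ Z.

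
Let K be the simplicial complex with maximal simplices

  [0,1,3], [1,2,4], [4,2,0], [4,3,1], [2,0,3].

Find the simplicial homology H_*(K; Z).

H_0 ≅ Z,  H_1 ≅ Z,  H_2 = 0.

Take the total order 0 < 1 < 2 < 3 < 4 on the vertex set. Then K (dimension 2) consists of the simplices:

  0-simplices (5): [0], [1], [2], [3], [4]
  1-simplices (10): [0,1], [0,2], [0,3], [0,4], [1,2], [1,3], [1,4], [2,3], [2,4], [3,4]
  2-simplices (5): [0,1,3], [0,2,3], [0,2,4], [1,2,4], [1,3,4]

giving chain groups C_0 ≅ Z^5, C_1 ≅ Z^10, C_2 ≅ Z^5.

The boundary map ∂_1: C_1 → C_0 is given by ∂[p,q] = [q] − [p]. For instance
  ∂[0,2] = [2] − [0].
The resulting 5×10 matrix has rank 4, and its Smith normal form has invariant factors (1,1,1,1).

The boundary map ∂_2: C_2 → C_1 maps a triangle to the signed sum of its edges. For instance
  ∂[1,3,4] = [3,4] − [1,4] + [1,3],
  ∂[0,2,3] = [2,3] − [0,3] + [0,2].
The 10×5 boundary matrix has rank 5 and Smith normal form diag(1,1,1,1,1).

From H_k ≅ ker(∂_k) / im(∂_{k+1}) we obtain:

  H_0: rank C_0 − rank ∂_1 = 5 − 4 = 1, and the invariant factors of ∂_1 are all 1, so H_0 ≅ Z.
  H_1: rank ker ∂_1 − rank ∂_2 = (10 − 4) − 5 = 1, and the invariant factors of ∂_2 are all 1, so H_1 ≅ Z.
  H_2: rank ker ∂_2 − rank ∂_3 = (5 − 5) − 0 = 0, and there is no ∂_3, so H_2 ≅ 0.

(K is a triangulation of the Möbius band.)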